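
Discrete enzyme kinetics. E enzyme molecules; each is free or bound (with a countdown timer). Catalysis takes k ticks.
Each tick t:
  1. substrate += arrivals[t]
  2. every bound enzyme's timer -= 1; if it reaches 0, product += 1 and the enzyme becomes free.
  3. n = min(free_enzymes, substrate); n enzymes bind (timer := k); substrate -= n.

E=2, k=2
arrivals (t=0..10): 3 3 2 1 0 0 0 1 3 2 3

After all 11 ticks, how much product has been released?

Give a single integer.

t=0: arr=3 -> substrate=1 bound=2 product=0
t=1: arr=3 -> substrate=4 bound=2 product=0
t=2: arr=2 -> substrate=4 bound=2 product=2
t=3: arr=1 -> substrate=5 bound=2 product=2
t=4: arr=0 -> substrate=3 bound=2 product=4
t=5: arr=0 -> substrate=3 bound=2 product=4
t=6: arr=0 -> substrate=1 bound=2 product=6
t=7: arr=1 -> substrate=2 bound=2 product=6
t=8: arr=3 -> substrate=3 bound=2 product=8
t=9: arr=2 -> substrate=5 bound=2 product=8
t=10: arr=3 -> substrate=6 bound=2 product=10

Answer: 10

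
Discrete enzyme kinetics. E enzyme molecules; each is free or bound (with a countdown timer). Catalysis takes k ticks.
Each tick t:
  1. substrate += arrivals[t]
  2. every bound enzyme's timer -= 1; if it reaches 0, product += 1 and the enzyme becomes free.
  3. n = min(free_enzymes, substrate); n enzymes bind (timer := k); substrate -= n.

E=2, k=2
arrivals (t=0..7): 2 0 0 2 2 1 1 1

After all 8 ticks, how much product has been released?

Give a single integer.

Answer: 6

Derivation:
t=0: arr=2 -> substrate=0 bound=2 product=0
t=1: arr=0 -> substrate=0 bound=2 product=0
t=2: arr=0 -> substrate=0 bound=0 product=2
t=3: arr=2 -> substrate=0 bound=2 product=2
t=4: arr=2 -> substrate=2 bound=2 product=2
t=5: arr=1 -> substrate=1 bound=2 product=4
t=6: arr=1 -> substrate=2 bound=2 product=4
t=7: arr=1 -> substrate=1 bound=2 product=6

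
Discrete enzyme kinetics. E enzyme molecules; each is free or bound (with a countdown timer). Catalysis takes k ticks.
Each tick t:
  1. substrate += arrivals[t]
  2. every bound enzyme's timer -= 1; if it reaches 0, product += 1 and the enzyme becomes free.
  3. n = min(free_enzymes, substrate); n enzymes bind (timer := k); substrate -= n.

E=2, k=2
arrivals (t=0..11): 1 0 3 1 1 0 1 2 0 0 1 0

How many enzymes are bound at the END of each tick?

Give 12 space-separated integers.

Answer: 1 1 2 2 2 2 2 2 2 2 1 1

Derivation:
t=0: arr=1 -> substrate=0 bound=1 product=0
t=1: arr=0 -> substrate=0 bound=1 product=0
t=2: arr=3 -> substrate=1 bound=2 product=1
t=3: arr=1 -> substrate=2 bound=2 product=1
t=4: arr=1 -> substrate=1 bound=2 product=3
t=5: arr=0 -> substrate=1 bound=2 product=3
t=6: arr=1 -> substrate=0 bound=2 product=5
t=7: arr=2 -> substrate=2 bound=2 product=5
t=8: arr=0 -> substrate=0 bound=2 product=7
t=9: arr=0 -> substrate=0 bound=2 product=7
t=10: arr=1 -> substrate=0 bound=1 product=9
t=11: arr=0 -> substrate=0 bound=1 product=9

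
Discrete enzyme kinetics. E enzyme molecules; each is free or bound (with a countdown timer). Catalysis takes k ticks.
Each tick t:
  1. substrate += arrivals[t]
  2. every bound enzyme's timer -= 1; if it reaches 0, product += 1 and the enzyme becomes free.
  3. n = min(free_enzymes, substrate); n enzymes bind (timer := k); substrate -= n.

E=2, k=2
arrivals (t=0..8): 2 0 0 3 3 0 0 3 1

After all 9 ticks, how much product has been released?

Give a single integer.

Answer: 6

Derivation:
t=0: arr=2 -> substrate=0 bound=2 product=0
t=1: arr=0 -> substrate=0 bound=2 product=0
t=2: arr=0 -> substrate=0 bound=0 product=2
t=3: arr=3 -> substrate=1 bound=2 product=2
t=4: arr=3 -> substrate=4 bound=2 product=2
t=5: arr=0 -> substrate=2 bound=2 product=4
t=6: arr=0 -> substrate=2 bound=2 product=4
t=7: arr=3 -> substrate=3 bound=2 product=6
t=8: arr=1 -> substrate=4 bound=2 product=6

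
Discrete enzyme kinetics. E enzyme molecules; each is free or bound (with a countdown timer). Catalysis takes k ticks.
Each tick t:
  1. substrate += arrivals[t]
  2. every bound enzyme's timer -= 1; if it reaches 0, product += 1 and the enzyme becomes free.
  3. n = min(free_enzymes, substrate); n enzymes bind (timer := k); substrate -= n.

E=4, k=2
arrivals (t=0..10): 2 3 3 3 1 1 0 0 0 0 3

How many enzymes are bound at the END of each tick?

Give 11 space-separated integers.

t=0: arr=2 -> substrate=0 bound=2 product=0
t=1: arr=3 -> substrate=1 bound=4 product=0
t=2: arr=3 -> substrate=2 bound=4 product=2
t=3: arr=3 -> substrate=3 bound=4 product=4
t=4: arr=1 -> substrate=2 bound=4 product=6
t=5: arr=1 -> substrate=1 bound=4 product=8
t=6: arr=0 -> substrate=0 bound=3 product=10
t=7: arr=0 -> substrate=0 bound=1 product=12
t=8: arr=0 -> substrate=0 bound=0 product=13
t=9: arr=0 -> substrate=0 bound=0 product=13
t=10: arr=3 -> substrate=0 bound=3 product=13

Answer: 2 4 4 4 4 4 3 1 0 0 3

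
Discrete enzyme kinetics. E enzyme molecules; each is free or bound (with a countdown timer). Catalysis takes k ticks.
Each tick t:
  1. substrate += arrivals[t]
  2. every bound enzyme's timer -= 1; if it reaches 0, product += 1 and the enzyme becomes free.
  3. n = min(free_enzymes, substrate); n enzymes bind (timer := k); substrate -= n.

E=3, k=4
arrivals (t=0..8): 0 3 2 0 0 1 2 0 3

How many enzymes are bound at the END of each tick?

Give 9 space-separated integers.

Answer: 0 3 3 3 3 3 3 3 3

Derivation:
t=0: arr=0 -> substrate=0 bound=0 product=0
t=1: arr=3 -> substrate=0 bound=3 product=0
t=2: arr=2 -> substrate=2 bound=3 product=0
t=3: arr=0 -> substrate=2 bound=3 product=0
t=4: arr=0 -> substrate=2 bound=3 product=0
t=5: arr=1 -> substrate=0 bound=3 product=3
t=6: arr=2 -> substrate=2 bound=3 product=3
t=7: arr=0 -> substrate=2 bound=3 product=3
t=8: arr=3 -> substrate=5 bound=3 product=3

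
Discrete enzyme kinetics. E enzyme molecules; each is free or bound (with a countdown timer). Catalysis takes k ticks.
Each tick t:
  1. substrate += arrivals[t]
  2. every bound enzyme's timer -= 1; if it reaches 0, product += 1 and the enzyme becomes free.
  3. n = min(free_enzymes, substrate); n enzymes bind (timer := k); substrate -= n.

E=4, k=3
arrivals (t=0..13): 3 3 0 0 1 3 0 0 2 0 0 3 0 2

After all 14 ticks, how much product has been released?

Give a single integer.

Answer: 12

Derivation:
t=0: arr=3 -> substrate=0 bound=3 product=0
t=1: arr=3 -> substrate=2 bound=4 product=0
t=2: arr=0 -> substrate=2 bound=4 product=0
t=3: arr=0 -> substrate=0 bound=3 product=3
t=4: arr=1 -> substrate=0 bound=3 product=4
t=5: arr=3 -> substrate=2 bound=4 product=4
t=6: arr=0 -> substrate=0 bound=4 product=6
t=7: arr=0 -> substrate=0 bound=3 product=7
t=8: arr=2 -> substrate=0 bound=4 product=8
t=9: arr=0 -> substrate=0 bound=2 product=10
t=10: arr=0 -> substrate=0 bound=2 product=10
t=11: arr=3 -> substrate=0 bound=3 product=12
t=12: arr=0 -> substrate=0 bound=3 product=12
t=13: arr=2 -> substrate=1 bound=4 product=12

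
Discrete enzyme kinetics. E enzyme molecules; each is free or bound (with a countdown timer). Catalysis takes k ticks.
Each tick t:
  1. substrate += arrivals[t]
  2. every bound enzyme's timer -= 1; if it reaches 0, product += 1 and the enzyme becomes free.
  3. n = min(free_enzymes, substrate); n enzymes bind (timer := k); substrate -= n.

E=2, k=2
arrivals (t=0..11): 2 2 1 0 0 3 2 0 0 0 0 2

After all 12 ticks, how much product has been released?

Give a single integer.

Answer: 10

Derivation:
t=0: arr=2 -> substrate=0 bound=2 product=0
t=1: arr=2 -> substrate=2 bound=2 product=0
t=2: arr=1 -> substrate=1 bound=2 product=2
t=3: arr=0 -> substrate=1 bound=2 product=2
t=4: arr=0 -> substrate=0 bound=1 product=4
t=5: arr=3 -> substrate=2 bound=2 product=4
t=6: arr=2 -> substrate=3 bound=2 product=5
t=7: arr=0 -> substrate=2 bound=2 product=6
t=8: arr=0 -> substrate=1 bound=2 product=7
t=9: arr=0 -> substrate=0 bound=2 product=8
t=10: arr=0 -> substrate=0 bound=1 product=9
t=11: arr=2 -> substrate=0 bound=2 product=10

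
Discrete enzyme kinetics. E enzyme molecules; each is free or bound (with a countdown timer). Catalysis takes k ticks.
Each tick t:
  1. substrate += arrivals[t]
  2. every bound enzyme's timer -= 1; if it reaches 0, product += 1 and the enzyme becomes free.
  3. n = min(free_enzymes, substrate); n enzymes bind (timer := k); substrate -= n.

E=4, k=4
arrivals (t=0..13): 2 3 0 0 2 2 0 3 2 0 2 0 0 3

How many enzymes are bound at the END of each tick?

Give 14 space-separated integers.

Answer: 2 4 4 4 4 4 4 4 4 4 4 4 4 4

Derivation:
t=0: arr=2 -> substrate=0 bound=2 product=0
t=1: arr=3 -> substrate=1 bound=4 product=0
t=2: arr=0 -> substrate=1 bound=4 product=0
t=3: arr=0 -> substrate=1 bound=4 product=0
t=4: arr=2 -> substrate=1 bound=4 product=2
t=5: arr=2 -> substrate=1 bound=4 product=4
t=6: arr=0 -> substrate=1 bound=4 product=4
t=7: arr=3 -> substrate=4 bound=4 product=4
t=8: arr=2 -> substrate=4 bound=4 product=6
t=9: arr=0 -> substrate=2 bound=4 product=8
t=10: arr=2 -> substrate=4 bound=4 product=8
t=11: arr=0 -> substrate=4 bound=4 product=8
t=12: arr=0 -> substrate=2 bound=4 product=10
t=13: arr=3 -> substrate=3 bound=4 product=12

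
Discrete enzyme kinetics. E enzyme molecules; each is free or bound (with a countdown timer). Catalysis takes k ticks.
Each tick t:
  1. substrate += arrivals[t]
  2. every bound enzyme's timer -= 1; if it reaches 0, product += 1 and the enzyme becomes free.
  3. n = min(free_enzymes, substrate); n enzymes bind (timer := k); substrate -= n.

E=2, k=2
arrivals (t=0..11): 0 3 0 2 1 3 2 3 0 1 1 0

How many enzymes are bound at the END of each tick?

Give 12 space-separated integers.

Answer: 0 2 2 2 2 2 2 2 2 2 2 2

Derivation:
t=0: arr=0 -> substrate=0 bound=0 product=0
t=1: arr=3 -> substrate=1 bound=2 product=0
t=2: arr=0 -> substrate=1 bound=2 product=0
t=3: arr=2 -> substrate=1 bound=2 product=2
t=4: arr=1 -> substrate=2 bound=2 product=2
t=5: arr=3 -> substrate=3 bound=2 product=4
t=6: arr=2 -> substrate=5 bound=2 product=4
t=7: arr=3 -> substrate=6 bound=2 product=6
t=8: arr=0 -> substrate=6 bound=2 product=6
t=9: arr=1 -> substrate=5 bound=2 product=8
t=10: arr=1 -> substrate=6 bound=2 product=8
t=11: arr=0 -> substrate=4 bound=2 product=10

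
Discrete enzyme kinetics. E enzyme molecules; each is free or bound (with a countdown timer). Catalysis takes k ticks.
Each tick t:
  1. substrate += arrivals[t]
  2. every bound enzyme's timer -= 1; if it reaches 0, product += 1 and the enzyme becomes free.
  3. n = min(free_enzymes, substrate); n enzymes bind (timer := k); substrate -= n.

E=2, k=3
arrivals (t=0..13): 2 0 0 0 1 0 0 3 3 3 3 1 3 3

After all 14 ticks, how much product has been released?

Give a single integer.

Answer: 7

Derivation:
t=0: arr=2 -> substrate=0 bound=2 product=0
t=1: arr=0 -> substrate=0 bound=2 product=0
t=2: arr=0 -> substrate=0 bound=2 product=0
t=3: arr=0 -> substrate=0 bound=0 product=2
t=4: arr=1 -> substrate=0 bound=1 product=2
t=5: arr=0 -> substrate=0 bound=1 product=2
t=6: arr=0 -> substrate=0 bound=1 product=2
t=7: arr=3 -> substrate=1 bound=2 product=3
t=8: arr=3 -> substrate=4 bound=2 product=3
t=9: arr=3 -> substrate=7 bound=2 product=3
t=10: arr=3 -> substrate=8 bound=2 product=5
t=11: arr=1 -> substrate=9 bound=2 product=5
t=12: arr=3 -> substrate=12 bound=2 product=5
t=13: arr=3 -> substrate=13 bound=2 product=7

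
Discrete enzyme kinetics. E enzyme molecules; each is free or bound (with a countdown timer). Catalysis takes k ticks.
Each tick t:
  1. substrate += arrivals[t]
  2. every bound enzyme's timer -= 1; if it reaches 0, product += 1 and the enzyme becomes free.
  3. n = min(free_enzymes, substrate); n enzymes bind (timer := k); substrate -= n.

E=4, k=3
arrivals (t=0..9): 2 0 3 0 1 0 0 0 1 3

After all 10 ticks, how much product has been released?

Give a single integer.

t=0: arr=2 -> substrate=0 bound=2 product=0
t=1: arr=0 -> substrate=0 bound=2 product=0
t=2: arr=3 -> substrate=1 bound=4 product=0
t=3: arr=0 -> substrate=0 bound=3 product=2
t=4: arr=1 -> substrate=0 bound=4 product=2
t=5: arr=0 -> substrate=0 bound=2 product=4
t=6: arr=0 -> substrate=0 bound=1 product=5
t=7: arr=0 -> substrate=0 bound=0 product=6
t=8: arr=1 -> substrate=0 bound=1 product=6
t=9: arr=3 -> substrate=0 bound=4 product=6

Answer: 6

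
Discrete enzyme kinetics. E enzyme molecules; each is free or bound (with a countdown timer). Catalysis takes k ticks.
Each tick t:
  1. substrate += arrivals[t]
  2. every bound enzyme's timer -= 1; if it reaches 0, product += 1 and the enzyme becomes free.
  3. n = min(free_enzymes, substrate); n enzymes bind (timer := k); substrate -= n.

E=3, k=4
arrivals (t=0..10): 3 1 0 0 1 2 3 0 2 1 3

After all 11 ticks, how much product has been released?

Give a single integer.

Answer: 6

Derivation:
t=0: arr=3 -> substrate=0 bound=3 product=0
t=1: arr=1 -> substrate=1 bound=3 product=0
t=2: arr=0 -> substrate=1 bound=3 product=0
t=3: arr=0 -> substrate=1 bound=3 product=0
t=4: arr=1 -> substrate=0 bound=2 product=3
t=5: arr=2 -> substrate=1 bound=3 product=3
t=6: arr=3 -> substrate=4 bound=3 product=3
t=7: arr=0 -> substrate=4 bound=3 product=3
t=8: arr=2 -> substrate=4 bound=3 product=5
t=9: arr=1 -> substrate=4 bound=3 product=6
t=10: arr=3 -> substrate=7 bound=3 product=6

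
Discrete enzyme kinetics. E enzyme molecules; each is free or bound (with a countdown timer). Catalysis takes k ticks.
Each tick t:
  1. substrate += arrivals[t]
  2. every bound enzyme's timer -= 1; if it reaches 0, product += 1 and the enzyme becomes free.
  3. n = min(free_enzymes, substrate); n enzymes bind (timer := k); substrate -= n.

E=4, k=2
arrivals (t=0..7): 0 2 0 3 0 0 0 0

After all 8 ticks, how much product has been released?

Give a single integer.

Answer: 5

Derivation:
t=0: arr=0 -> substrate=0 bound=0 product=0
t=1: arr=2 -> substrate=0 bound=2 product=0
t=2: arr=0 -> substrate=0 bound=2 product=0
t=3: arr=3 -> substrate=0 bound=3 product=2
t=4: arr=0 -> substrate=0 bound=3 product=2
t=5: arr=0 -> substrate=0 bound=0 product=5
t=6: arr=0 -> substrate=0 bound=0 product=5
t=7: arr=0 -> substrate=0 bound=0 product=5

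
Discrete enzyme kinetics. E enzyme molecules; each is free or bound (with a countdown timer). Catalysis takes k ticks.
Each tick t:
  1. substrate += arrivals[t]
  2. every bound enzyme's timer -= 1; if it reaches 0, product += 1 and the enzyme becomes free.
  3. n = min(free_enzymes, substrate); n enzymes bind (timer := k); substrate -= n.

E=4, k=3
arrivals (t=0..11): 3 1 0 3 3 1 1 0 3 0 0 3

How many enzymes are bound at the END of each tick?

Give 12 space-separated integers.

t=0: arr=3 -> substrate=0 bound=3 product=0
t=1: arr=1 -> substrate=0 bound=4 product=0
t=2: arr=0 -> substrate=0 bound=4 product=0
t=3: arr=3 -> substrate=0 bound=4 product=3
t=4: arr=3 -> substrate=2 bound=4 product=4
t=5: arr=1 -> substrate=3 bound=4 product=4
t=6: arr=1 -> substrate=1 bound=4 product=7
t=7: arr=0 -> substrate=0 bound=4 product=8
t=8: arr=3 -> substrate=3 bound=4 product=8
t=9: arr=0 -> substrate=0 bound=4 product=11
t=10: arr=0 -> substrate=0 bound=3 product=12
t=11: arr=3 -> substrate=2 bound=4 product=12

Answer: 3 4 4 4 4 4 4 4 4 4 3 4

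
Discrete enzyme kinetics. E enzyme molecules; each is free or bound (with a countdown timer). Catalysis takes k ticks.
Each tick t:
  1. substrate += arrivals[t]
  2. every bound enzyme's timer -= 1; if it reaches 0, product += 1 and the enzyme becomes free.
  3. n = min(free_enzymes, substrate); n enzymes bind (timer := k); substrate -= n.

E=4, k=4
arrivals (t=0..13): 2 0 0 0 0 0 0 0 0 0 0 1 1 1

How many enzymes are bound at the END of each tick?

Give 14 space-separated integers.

t=0: arr=2 -> substrate=0 bound=2 product=0
t=1: arr=0 -> substrate=0 bound=2 product=0
t=2: arr=0 -> substrate=0 bound=2 product=0
t=3: arr=0 -> substrate=0 bound=2 product=0
t=4: arr=0 -> substrate=0 bound=0 product=2
t=5: arr=0 -> substrate=0 bound=0 product=2
t=6: arr=0 -> substrate=0 bound=0 product=2
t=7: arr=0 -> substrate=0 bound=0 product=2
t=8: arr=0 -> substrate=0 bound=0 product=2
t=9: arr=0 -> substrate=0 bound=0 product=2
t=10: arr=0 -> substrate=0 bound=0 product=2
t=11: arr=1 -> substrate=0 bound=1 product=2
t=12: arr=1 -> substrate=0 bound=2 product=2
t=13: arr=1 -> substrate=0 bound=3 product=2

Answer: 2 2 2 2 0 0 0 0 0 0 0 1 2 3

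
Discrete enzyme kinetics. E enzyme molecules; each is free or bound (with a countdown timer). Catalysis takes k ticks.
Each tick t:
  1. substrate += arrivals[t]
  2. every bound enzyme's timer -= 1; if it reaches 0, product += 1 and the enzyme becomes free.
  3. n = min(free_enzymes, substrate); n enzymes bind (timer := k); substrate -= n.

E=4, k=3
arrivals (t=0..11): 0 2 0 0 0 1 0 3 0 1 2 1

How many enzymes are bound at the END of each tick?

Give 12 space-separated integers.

Answer: 0 2 2 2 0 1 1 4 3 4 3 4

Derivation:
t=0: arr=0 -> substrate=0 bound=0 product=0
t=1: arr=2 -> substrate=0 bound=2 product=0
t=2: arr=0 -> substrate=0 bound=2 product=0
t=3: arr=0 -> substrate=0 bound=2 product=0
t=4: arr=0 -> substrate=0 bound=0 product=2
t=5: arr=1 -> substrate=0 bound=1 product=2
t=6: arr=0 -> substrate=0 bound=1 product=2
t=7: arr=3 -> substrate=0 bound=4 product=2
t=8: arr=0 -> substrate=0 bound=3 product=3
t=9: arr=1 -> substrate=0 bound=4 product=3
t=10: arr=2 -> substrate=0 bound=3 product=6
t=11: arr=1 -> substrate=0 bound=4 product=6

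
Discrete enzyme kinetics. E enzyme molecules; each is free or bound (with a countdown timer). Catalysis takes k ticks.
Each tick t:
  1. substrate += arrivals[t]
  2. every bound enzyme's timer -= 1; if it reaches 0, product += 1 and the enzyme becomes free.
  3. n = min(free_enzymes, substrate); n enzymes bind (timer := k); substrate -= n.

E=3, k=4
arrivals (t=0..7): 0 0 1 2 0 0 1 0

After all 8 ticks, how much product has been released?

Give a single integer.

Answer: 3

Derivation:
t=0: arr=0 -> substrate=0 bound=0 product=0
t=1: arr=0 -> substrate=0 bound=0 product=0
t=2: arr=1 -> substrate=0 bound=1 product=0
t=3: arr=2 -> substrate=0 bound=3 product=0
t=4: arr=0 -> substrate=0 bound=3 product=0
t=5: arr=0 -> substrate=0 bound=3 product=0
t=6: arr=1 -> substrate=0 bound=3 product=1
t=7: arr=0 -> substrate=0 bound=1 product=3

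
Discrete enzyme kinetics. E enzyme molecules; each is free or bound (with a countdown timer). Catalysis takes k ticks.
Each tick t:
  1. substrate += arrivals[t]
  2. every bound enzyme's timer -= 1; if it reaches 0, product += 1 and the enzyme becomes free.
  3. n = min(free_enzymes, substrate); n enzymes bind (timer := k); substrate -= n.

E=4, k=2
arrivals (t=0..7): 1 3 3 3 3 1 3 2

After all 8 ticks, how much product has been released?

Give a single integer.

t=0: arr=1 -> substrate=0 bound=1 product=0
t=1: arr=3 -> substrate=0 bound=4 product=0
t=2: arr=3 -> substrate=2 bound=4 product=1
t=3: arr=3 -> substrate=2 bound=4 product=4
t=4: arr=3 -> substrate=4 bound=4 product=5
t=5: arr=1 -> substrate=2 bound=4 product=8
t=6: arr=3 -> substrate=4 bound=4 product=9
t=7: arr=2 -> substrate=3 bound=4 product=12

Answer: 12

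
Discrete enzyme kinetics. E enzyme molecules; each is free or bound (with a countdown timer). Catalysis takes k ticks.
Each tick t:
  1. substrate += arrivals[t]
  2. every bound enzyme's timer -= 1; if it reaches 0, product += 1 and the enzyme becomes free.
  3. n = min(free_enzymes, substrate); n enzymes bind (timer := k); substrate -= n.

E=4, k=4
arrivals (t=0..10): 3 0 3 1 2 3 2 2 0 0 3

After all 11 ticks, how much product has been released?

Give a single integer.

Answer: 8

Derivation:
t=0: arr=3 -> substrate=0 bound=3 product=0
t=1: arr=0 -> substrate=0 bound=3 product=0
t=2: arr=3 -> substrate=2 bound=4 product=0
t=3: arr=1 -> substrate=3 bound=4 product=0
t=4: arr=2 -> substrate=2 bound=4 product=3
t=5: arr=3 -> substrate=5 bound=4 product=3
t=6: arr=2 -> substrate=6 bound=4 product=4
t=7: arr=2 -> substrate=8 bound=4 product=4
t=8: arr=0 -> substrate=5 bound=4 product=7
t=9: arr=0 -> substrate=5 bound=4 product=7
t=10: arr=3 -> substrate=7 bound=4 product=8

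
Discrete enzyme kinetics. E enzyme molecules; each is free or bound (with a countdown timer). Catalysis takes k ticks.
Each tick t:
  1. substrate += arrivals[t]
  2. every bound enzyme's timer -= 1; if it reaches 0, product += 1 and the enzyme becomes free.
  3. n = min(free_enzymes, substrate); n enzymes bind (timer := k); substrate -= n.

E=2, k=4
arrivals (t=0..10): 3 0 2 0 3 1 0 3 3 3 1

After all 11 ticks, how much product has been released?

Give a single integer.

Answer: 4

Derivation:
t=0: arr=3 -> substrate=1 bound=2 product=0
t=1: arr=0 -> substrate=1 bound=2 product=0
t=2: arr=2 -> substrate=3 bound=2 product=0
t=3: arr=0 -> substrate=3 bound=2 product=0
t=4: arr=3 -> substrate=4 bound=2 product=2
t=5: arr=1 -> substrate=5 bound=2 product=2
t=6: arr=0 -> substrate=5 bound=2 product=2
t=7: arr=3 -> substrate=8 bound=2 product=2
t=8: arr=3 -> substrate=9 bound=2 product=4
t=9: arr=3 -> substrate=12 bound=2 product=4
t=10: arr=1 -> substrate=13 bound=2 product=4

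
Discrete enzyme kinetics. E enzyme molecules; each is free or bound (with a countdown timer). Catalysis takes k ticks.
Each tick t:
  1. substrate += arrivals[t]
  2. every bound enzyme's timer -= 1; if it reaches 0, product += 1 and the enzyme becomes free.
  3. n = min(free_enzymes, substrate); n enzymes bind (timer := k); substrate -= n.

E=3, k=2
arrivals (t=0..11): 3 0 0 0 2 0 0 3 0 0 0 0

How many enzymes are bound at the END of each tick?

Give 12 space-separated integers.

t=0: arr=3 -> substrate=0 bound=3 product=0
t=1: arr=0 -> substrate=0 bound=3 product=0
t=2: arr=0 -> substrate=0 bound=0 product=3
t=3: arr=0 -> substrate=0 bound=0 product=3
t=4: arr=2 -> substrate=0 bound=2 product=3
t=5: arr=0 -> substrate=0 bound=2 product=3
t=6: arr=0 -> substrate=0 bound=0 product=5
t=7: arr=3 -> substrate=0 bound=3 product=5
t=8: arr=0 -> substrate=0 bound=3 product=5
t=9: arr=0 -> substrate=0 bound=0 product=8
t=10: arr=0 -> substrate=0 bound=0 product=8
t=11: arr=0 -> substrate=0 bound=0 product=8

Answer: 3 3 0 0 2 2 0 3 3 0 0 0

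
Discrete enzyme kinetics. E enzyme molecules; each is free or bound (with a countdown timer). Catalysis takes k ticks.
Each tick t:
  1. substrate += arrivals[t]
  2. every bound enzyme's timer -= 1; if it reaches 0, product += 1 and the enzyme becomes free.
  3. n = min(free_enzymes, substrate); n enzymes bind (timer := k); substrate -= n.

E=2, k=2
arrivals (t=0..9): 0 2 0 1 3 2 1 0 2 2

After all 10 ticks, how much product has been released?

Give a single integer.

t=0: arr=0 -> substrate=0 bound=0 product=0
t=1: arr=2 -> substrate=0 bound=2 product=0
t=2: arr=0 -> substrate=0 bound=2 product=0
t=3: arr=1 -> substrate=0 bound=1 product=2
t=4: arr=3 -> substrate=2 bound=2 product=2
t=5: arr=2 -> substrate=3 bound=2 product=3
t=6: arr=1 -> substrate=3 bound=2 product=4
t=7: arr=0 -> substrate=2 bound=2 product=5
t=8: arr=2 -> substrate=3 bound=2 product=6
t=9: arr=2 -> substrate=4 bound=2 product=7

Answer: 7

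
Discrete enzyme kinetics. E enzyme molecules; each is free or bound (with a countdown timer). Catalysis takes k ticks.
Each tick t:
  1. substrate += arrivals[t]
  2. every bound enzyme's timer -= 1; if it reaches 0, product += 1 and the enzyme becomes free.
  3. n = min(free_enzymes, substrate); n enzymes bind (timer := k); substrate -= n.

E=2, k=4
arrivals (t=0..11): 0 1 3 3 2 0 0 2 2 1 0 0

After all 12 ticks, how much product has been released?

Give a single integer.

t=0: arr=0 -> substrate=0 bound=0 product=0
t=1: arr=1 -> substrate=0 bound=1 product=0
t=2: arr=3 -> substrate=2 bound=2 product=0
t=3: arr=3 -> substrate=5 bound=2 product=0
t=4: arr=2 -> substrate=7 bound=2 product=0
t=5: arr=0 -> substrate=6 bound=2 product=1
t=6: arr=0 -> substrate=5 bound=2 product=2
t=7: arr=2 -> substrate=7 bound=2 product=2
t=8: arr=2 -> substrate=9 bound=2 product=2
t=9: arr=1 -> substrate=9 bound=2 product=3
t=10: arr=0 -> substrate=8 bound=2 product=4
t=11: arr=0 -> substrate=8 bound=2 product=4

Answer: 4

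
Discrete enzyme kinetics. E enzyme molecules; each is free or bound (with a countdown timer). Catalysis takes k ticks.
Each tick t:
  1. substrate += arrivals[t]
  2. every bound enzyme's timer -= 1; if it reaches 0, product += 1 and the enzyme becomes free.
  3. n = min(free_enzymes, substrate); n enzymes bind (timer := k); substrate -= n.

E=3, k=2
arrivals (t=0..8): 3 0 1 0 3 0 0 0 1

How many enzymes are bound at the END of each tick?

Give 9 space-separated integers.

t=0: arr=3 -> substrate=0 bound=3 product=0
t=1: arr=0 -> substrate=0 bound=3 product=0
t=2: arr=1 -> substrate=0 bound=1 product=3
t=3: arr=0 -> substrate=0 bound=1 product=3
t=4: arr=3 -> substrate=0 bound=3 product=4
t=5: arr=0 -> substrate=0 bound=3 product=4
t=6: arr=0 -> substrate=0 bound=0 product=7
t=7: arr=0 -> substrate=0 bound=0 product=7
t=8: arr=1 -> substrate=0 bound=1 product=7

Answer: 3 3 1 1 3 3 0 0 1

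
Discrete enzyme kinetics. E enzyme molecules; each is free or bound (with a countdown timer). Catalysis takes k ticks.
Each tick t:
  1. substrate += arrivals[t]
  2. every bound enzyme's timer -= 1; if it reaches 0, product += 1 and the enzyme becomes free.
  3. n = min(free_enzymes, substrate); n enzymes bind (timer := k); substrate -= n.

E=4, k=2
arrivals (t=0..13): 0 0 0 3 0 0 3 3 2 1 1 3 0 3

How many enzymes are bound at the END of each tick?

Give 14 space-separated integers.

Answer: 0 0 0 3 3 0 3 4 4 4 3 4 3 4

Derivation:
t=0: arr=0 -> substrate=0 bound=0 product=0
t=1: arr=0 -> substrate=0 bound=0 product=0
t=2: arr=0 -> substrate=0 bound=0 product=0
t=3: arr=3 -> substrate=0 bound=3 product=0
t=4: arr=0 -> substrate=0 bound=3 product=0
t=5: arr=0 -> substrate=0 bound=0 product=3
t=6: arr=3 -> substrate=0 bound=3 product=3
t=7: arr=3 -> substrate=2 bound=4 product=3
t=8: arr=2 -> substrate=1 bound=4 product=6
t=9: arr=1 -> substrate=1 bound=4 product=7
t=10: arr=1 -> substrate=0 bound=3 product=10
t=11: arr=3 -> substrate=1 bound=4 product=11
t=12: arr=0 -> substrate=0 bound=3 product=13
t=13: arr=3 -> substrate=0 bound=4 product=15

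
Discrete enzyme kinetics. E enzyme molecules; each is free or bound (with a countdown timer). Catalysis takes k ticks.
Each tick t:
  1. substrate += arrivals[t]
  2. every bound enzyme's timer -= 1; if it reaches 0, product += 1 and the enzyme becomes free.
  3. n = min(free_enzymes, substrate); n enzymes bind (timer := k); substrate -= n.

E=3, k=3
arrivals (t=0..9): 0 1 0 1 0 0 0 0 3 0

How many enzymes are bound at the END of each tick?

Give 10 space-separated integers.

t=0: arr=0 -> substrate=0 bound=0 product=0
t=1: arr=1 -> substrate=0 bound=1 product=0
t=2: arr=0 -> substrate=0 bound=1 product=0
t=3: arr=1 -> substrate=0 bound=2 product=0
t=4: arr=0 -> substrate=0 bound=1 product=1
t=5: arr=0 -> substrate=0 bound=1 product=1
t=6: arr=0 -> substrate=0 bound=0 product=2
t=7: arr=0 -> substrate=0 bound=0 product=2
t=8: arr=3 -> substrate=0 bound=3 product=2
t=9: arr=0 -> substrate=0 bound=3 product=2

Answer: 0 1 1 2 1 1 0 0 3 3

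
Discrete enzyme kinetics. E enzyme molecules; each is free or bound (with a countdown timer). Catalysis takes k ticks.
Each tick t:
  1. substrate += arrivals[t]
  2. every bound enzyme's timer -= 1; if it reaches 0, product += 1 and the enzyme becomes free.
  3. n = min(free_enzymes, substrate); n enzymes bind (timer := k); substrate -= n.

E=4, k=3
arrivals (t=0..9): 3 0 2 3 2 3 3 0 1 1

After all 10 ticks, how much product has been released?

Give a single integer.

t=0: arr=3 -> substrate=0 bound=3 product=0
t=1: arr=0 -> substrate=0 bound=3 product=0
t=2: arr=2 -> substrate=1 bound=4 product=0
t=3: arr=3 -> substrate=1 bound=4 product=3
t=4: arr=2 -> substrate=3 bound=4 product=3
t=5: arr=3 -> substrate=5 bound=4 product=4
t=6: arr=3 -> substrate=5 bound=4 product=7
t=7: arr=0 -> substrate=5 bound=4 product=7
t=8: arr=1 -> substrate=5 bound=4 product=8
t=9: arr=1 -> substrate=3 bound=4 product=11

Answer: 11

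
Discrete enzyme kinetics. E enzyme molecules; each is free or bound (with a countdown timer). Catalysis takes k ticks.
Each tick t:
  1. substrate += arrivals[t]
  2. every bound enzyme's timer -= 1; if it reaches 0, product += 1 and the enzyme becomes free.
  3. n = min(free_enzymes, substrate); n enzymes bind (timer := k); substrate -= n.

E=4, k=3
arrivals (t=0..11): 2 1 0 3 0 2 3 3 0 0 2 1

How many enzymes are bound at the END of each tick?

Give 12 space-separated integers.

t=0: arr=2 -> substrate=0 bound=2 product=0
t=1: arr=1 -> substrate=0 bound=3 product=0
t=2: arr=0 -> substrate=0 bound=3 product=0
t=3: arr=3 -> substrate=0 bound=4 product=2
t=4: arr=0 -> substrate=0 bound=3 product=3
t=5: arr=2 -> substrate=1 bound=4 product=3
t=6: arr=3 -> substrate=1 bound=4 product=6
t=7: arr=3 -> substrate=4 bound=4 product=6
t=8: arr=0 -> substrate=3 bound=4 product=7
t=9: arr=0 -> substrate=0 bound=4 product=10
t=10: arr=2 -> substrate=2 bound=4 product=10
t=11: arr=1 -> substrate=2 bound=4 product=11

Answer: 2 3 3 4 3 4 4 4 4 4 4 4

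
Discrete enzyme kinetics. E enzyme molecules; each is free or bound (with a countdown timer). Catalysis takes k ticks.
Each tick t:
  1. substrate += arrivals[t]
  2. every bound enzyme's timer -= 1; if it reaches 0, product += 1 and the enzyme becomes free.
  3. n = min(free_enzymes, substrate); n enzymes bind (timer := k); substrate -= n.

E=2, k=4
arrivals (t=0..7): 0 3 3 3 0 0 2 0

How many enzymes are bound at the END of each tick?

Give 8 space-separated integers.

Answer: 0 2 2 2 2 2 2 2

Derivation:
t=0: arr=0 -> substrate=0 bound=0 product=0
t=1: arr=3 -> substrate=1 bound=2 product=0
t=2: arr=3 -> substrate=4 bound=2 product=0
t=3: arr=3 -> substrate=7 bound=2 product=0
t=4: arr=0 -> substrate=7 bound=2 product=0
t=5: arr=0 -> substrate=5 bound=2 product=2
t=6: arr=2 -> substrate=7 bound=2 product=2
t=7: arr=0 -> substrate=7 bound=2 product=2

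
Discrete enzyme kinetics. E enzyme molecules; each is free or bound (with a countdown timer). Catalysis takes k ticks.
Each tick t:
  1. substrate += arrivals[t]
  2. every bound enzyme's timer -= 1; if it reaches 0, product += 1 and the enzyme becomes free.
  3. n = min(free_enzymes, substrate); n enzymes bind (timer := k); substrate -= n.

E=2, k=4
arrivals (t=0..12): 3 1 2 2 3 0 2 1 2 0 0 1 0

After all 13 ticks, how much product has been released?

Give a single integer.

t=0: arr=3 -> substrate=1 bound=2 product=0
t=1: arr=1 -> substrate=2 bound=2 product=0
t=2: arr=2 -> substrate=4 bound=2 product=0
t=3: arr=2 -> substrate=6 bound=2 product=0
t=4: arr=3 -> substrate=7 bound=2 product=2
t=5: arr=0 -> substrate=7 bound=2 product=2
t=6: arr=2 -> substrate=9 bound=2 product=2
t=7: arr=1 -> substrate=10 bound=2 product=2
t=8: arr=2 -> substrate=10 bound=2 product=4
t=9: arr=0 -> substrate=10 bound=2 product=4
t=10: arr=0 -> substrate=10 bound=2 product=4
t=11: arr=1 -> substrate=11 bound=2 product=4
t=12: arr=0 -> substrate=9 bound=2 product=6

Answer: 6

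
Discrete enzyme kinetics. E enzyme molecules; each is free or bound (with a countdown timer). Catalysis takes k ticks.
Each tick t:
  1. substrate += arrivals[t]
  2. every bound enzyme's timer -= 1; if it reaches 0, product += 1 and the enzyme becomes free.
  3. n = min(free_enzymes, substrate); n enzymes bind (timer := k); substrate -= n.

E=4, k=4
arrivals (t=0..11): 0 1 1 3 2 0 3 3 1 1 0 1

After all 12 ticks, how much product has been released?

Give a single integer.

Answer: 8

Derivation:
t=0: arr=0 -> substrate=0 bound=0 product=0
t=1: arr=1 -> substrate=0 bound=1 product=0
t=2: arr=1 -> substrate=0 bound=2 product=0
t=3: arr=3 -> substrate=1 bound=4 product=0
t=4: arr=2 -> substrate=3 bound=4 product=0
t=5: arr=0 -> substrate=2 bound=4 product=1
t=6: arr=3 -> substrate=4 bound=4 product=2
t=7: arr=3 -> substrate=5 bound=4 product=4
t=8: arr=1 -> substrate=6 bound=4 product=4
t=9: arr=1 -> substrate=6 bound=4 product=5
t=10: arr=0 -> substrate=5 bound=4 product=6
t=11: arr=1 -> substrate=4 bound=4 product=8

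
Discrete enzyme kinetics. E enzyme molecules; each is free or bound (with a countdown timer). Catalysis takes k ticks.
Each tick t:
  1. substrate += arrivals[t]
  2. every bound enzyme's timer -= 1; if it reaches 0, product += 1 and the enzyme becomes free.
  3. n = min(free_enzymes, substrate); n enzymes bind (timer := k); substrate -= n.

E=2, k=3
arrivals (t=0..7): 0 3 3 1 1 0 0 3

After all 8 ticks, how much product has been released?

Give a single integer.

t=0: arr=0 -> substrate=0 bound=0 product=0
t=1: arr=3 -> substrate=1 bound=2 product=0
t=2: arr=3 -> substrate=4 bound=2 product=0
t=3: arr=1 -> substrate=5 bound=2 product=0
t=4: arr=1 -> substrate=4 bound=2 product=2
t=5: arr=0 -> substrate=4 bound=2 product=2
t=6: arr=0 -> substrate=4 bound=2 product=2
t=7: arr=3 -> substrate=5 bound=2 product=4

Answer: 4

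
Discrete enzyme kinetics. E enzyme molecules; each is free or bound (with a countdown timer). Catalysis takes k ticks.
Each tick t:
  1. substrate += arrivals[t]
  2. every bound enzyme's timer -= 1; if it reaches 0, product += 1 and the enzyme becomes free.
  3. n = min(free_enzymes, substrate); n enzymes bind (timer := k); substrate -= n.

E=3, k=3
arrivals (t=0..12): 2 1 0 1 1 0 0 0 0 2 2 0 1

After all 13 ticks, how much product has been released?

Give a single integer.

Answer: 7

Derivation:
t=0: arr=2 -> substrate=0 bound=2 product=0
t=1: arr=1 -> substrate=0 bound=3 product=0
t=2: arr=0 -> substrate=0 bound=3 product=0
t=3: arr=1 -> substrate=0 bound=2 product=2
t=4: arr=1 -> substrate=0 bound=2 product=3
t=5: arr=0 -> substrate=0 bound=2 product=3
t=6: arr=0 -> substrate=0 bound=1 product=4
t=7: arr=0 -> substrate=0 bound=0 product=5
t=8: arr=0 -> substrate=0 bound=0 product=5
t=9: arr=2 -> substrate=0 bound=2 product=5
t=10: arr=2 -> substrate=1 bound=3 product=5
t=11: arr=0 -> substrate=1 bound=3 product=5
t=12: arr=1 -> substrate=0 bound=3 product=7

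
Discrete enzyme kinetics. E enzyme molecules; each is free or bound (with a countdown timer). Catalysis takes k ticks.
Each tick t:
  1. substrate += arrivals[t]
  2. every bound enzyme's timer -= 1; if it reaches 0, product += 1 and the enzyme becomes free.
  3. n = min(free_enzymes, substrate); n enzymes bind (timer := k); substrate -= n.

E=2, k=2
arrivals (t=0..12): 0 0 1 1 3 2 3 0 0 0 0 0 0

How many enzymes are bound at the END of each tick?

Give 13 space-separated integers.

t=0: arr=0 -> substrate=0 bound=0 product=0
t=1: arr=0 -> substrate=0 bound=0 product=0
t=2: arr=1 -> substrate=0 bound=1 product=0
t=3: arr=1 -> substrate=0 bound=2 product=0
t=4: arr=3 -> substrate=2 bound=2 product=1
t=5: arr=2 -> substrate=3 bound=2 product=2
t=6: arr=3 -> substrate=5 bound=2 product=3
t=7: arr=0 -> substrate=4 bound=2 product=4
t=8: arr=0 -> substrate=3 bound=2 product=5
t=9: arr=0 -> substrate=2 bound=2 product=6
t=10: arr=0 -> substrate=1 bound=2 product=7
t=11: arr=0 -> substrate=0 bound=2 product=8
t=12: arr=0 -> substrate=0 bound=1 product=9

Answer: 0 0 1 2 2 2 2 2 2 2 2 2 1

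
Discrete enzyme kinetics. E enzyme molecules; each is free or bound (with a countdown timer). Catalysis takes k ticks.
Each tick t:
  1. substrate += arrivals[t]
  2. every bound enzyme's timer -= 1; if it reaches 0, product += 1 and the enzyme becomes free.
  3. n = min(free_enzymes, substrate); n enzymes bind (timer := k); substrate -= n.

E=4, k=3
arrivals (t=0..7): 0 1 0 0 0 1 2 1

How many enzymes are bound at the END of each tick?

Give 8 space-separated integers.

Answer: 0 1 1 1 0 1 3 4

Derivation:
t=0: arr=0 -> substrate=0 bound=0 product=0
t=1: arr=1 -> substrate=0 bound=1 product=0
t=2: arr=0 -> substrate=0 bound=1 product=0
t=3: arr=0 -> substrate=0 bound=1 product=0
t=4: arr=0 -> substrate=0 bound=0 product=1
t=5: arr=1 -> substrate=0 bound=1 product=1
t=6: arr=2 -> substrate=0 bound=3 product=1
t=7: arr=1 -> substrate=0 bound=4 product=1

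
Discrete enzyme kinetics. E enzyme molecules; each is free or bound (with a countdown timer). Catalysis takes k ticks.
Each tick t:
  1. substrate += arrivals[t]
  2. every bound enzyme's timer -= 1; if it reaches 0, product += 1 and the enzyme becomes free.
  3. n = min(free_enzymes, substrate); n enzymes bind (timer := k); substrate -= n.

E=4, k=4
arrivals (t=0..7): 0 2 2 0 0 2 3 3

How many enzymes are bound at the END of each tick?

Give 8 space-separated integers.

t=0: arr=0 -> substrate=0 bound=0 product=0
t=1: arr=2 -> substrate=0 bound=2 product=0
t=2: arr=2 -> substrate=0 bound=4 product=0
t=3: arr=0 -> substrate=0 bound=4 product=0
t=4: arr=0 -> substrate=0 bound=4 product=0
t=5: arr=2 -> substrate=0 bound=4 product=2
t=6: arr=3 -> substrate=1 bound=4 product=4
t=7: arr=3 -> substrate=4 bound=4 product=4

Answer: 0 2 4 4 4 4 4 4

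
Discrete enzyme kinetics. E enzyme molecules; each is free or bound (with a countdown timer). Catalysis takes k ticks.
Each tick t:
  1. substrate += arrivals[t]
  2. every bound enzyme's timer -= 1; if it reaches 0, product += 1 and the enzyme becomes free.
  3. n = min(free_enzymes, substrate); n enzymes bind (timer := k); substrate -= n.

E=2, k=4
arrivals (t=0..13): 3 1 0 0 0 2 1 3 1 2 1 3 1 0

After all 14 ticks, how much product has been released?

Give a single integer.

Answer: 6

Derivation:
t=0: arr=3 -> substrate=1 bound=2 product=0
t=1: arr=1 -> substrate=2 bound=2 product=0
t=2: arr=0 -> substrate=2 bound=2 product=0
t=3: arr=0 -> substrate=2 bound=2 product=0
t=4: arr=0 -> substrate=0 bound=2 product=2
t=5: arr=2 -> substrate=2 bound=2 product=2
t=6: arr=1 -> substrate=3 bound=2 product=2
t=7: arr=3 -> substrate=6 bound=2 product=2
t=8: arr=1 -> substrate=5 bound=2 product=4
t=9: arr=2 -> substrate=7 bound=2 product=4
t=10: arr=1 -> substrate=8 bound=2 product=4
t=11: arr=3 -> substrate=11 bound=2 product=4
t=12: arr=1 -> substrate=10 bound=2 product=6
t=13: arr=0 -> substrate=10 bound=2 product=6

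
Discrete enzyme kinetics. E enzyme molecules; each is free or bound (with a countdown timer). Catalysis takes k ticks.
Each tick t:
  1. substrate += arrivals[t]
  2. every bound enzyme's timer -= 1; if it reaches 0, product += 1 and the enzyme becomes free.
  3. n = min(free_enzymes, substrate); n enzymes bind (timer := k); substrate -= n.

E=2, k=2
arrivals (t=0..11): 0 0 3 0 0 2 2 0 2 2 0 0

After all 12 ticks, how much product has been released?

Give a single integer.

Answer: 8

Derivation:
t=0: arr=0 -> substrate=0 bound=0 product=0
t=1: arr=0 -> substrate=0 bound=0 product=0
t=2: arr=3 -> substrate=1 bound=2 product=0
t=3: arr=0 -> substrate=1 bound=2 product=0
t=4: arr=0 -> substrate=0 bound=1 product=2
t=5: arr=2 -> substrate=1 bound=2 product=2
t=6: arr=2 -> substrate=2 bound=2 product=3
t=7: arr=0 -> substrate=1 bound=2 product=4
t=8: arr=2 -> substrate=2 bound=2 product=5
t=9: arr=2 -> substrate=3 bound=2 product=6
t=10: arr=0 -> substrate=2 bound=2 product=7
t=11: arr=0 -> substrate=1 bound=2 product=8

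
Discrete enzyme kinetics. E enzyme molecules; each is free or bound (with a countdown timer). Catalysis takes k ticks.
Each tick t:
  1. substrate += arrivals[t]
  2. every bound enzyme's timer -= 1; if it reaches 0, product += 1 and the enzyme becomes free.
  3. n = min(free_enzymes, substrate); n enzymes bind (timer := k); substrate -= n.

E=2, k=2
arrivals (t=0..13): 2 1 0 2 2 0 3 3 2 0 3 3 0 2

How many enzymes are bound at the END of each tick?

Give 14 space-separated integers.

t=0: arr=2 -> substrate=0 bound=2 product=0
t=1: arr=1 -> substrate=1 bound=2 product=0
t=2: arr=0 -> substrate=0 bound=1 product=2
t=3: arr=2 -> substrate=1 bound=2 product=2
t=4: arr=2 -> substrate=2 bound=2 product=3
t=5: arr=0 -> substrate=1 bound=2 product=4
t=6: arr=3 -> substrate=3 bound=2 product=5
t=7: arr=3 -> substrate=5 bound=2 product=6
t=8: arr=2 -> substrate=6 bound=2 product=7
t=9: arr=0 -> substrate=5 bound=2 product=8
t=10: arr=3 -> substrate=7 bound=2 product=9
t=11: arr=3 -> substrate=9 bound=2 product=10
t=12: arr=0 -> substrate=8 bound=2 product=11
t=13: arr=2 -> substrate=9 bound=2 product=12

Answer: 2 2 1 2 2 2 2 2 2 2 2 2 2 2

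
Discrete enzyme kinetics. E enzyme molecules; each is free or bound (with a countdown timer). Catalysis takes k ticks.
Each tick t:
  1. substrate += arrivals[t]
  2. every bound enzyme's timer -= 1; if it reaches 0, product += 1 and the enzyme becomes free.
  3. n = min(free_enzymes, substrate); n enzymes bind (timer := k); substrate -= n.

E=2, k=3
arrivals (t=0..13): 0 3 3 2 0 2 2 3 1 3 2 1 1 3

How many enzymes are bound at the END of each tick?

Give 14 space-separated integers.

Answer: 0 2 2 2 2 2 2 2 2 2 2 2 2 2

Derivation:
t=0: arr=0 -> substrate=0 bound=0 product=0
t=1: arr=3 -> substrate=1 bound=2 product=0
t=2: arr=3 -> substrate=4 bound=2 product=0
t=3: arr=2 -> substrate=6 bound=2 product=0
t=4: arr=0 -> substrate=4 bound=2 product=2
t=5: arr=2 -> substrate=6 bound=2 product=2
t=6: arr=2 -> substrate=8 bound=2 product=2
t=7: arr=3 -> substrate=9 bound=2 product=4
t=8: arr=1 -> substrate=10 bound=2 product=4
t=9: arr=3 -> substrate=13 bound=2 product=4
t=10: arr=2 -> substrate=13 bound=2 product=6
t=11: arr=1 -> substrate=14 bound=2 product=6
t=12: arr=1 -> substrate=15 bound=2 product=6
t=13: arr=3 -> substrate=16 bound=2 product=8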